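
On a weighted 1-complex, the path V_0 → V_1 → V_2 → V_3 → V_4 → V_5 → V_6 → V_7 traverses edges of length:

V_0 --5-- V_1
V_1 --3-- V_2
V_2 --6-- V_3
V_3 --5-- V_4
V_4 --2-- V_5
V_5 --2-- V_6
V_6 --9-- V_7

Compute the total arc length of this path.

Arc length = 5 + 3 + 6 + 5 + 2 + 2 + 9 = 32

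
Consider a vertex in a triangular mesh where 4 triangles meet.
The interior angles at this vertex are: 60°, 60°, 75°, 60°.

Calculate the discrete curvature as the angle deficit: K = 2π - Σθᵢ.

Sum of angles = 255°. K = 360° - 255° = 105° = 7π/12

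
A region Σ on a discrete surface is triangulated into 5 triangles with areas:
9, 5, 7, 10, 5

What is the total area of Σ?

9 + 5 + 7 + 10 + 5 = 36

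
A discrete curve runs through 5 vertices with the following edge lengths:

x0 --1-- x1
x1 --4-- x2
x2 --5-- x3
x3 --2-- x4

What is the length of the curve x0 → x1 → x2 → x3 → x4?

Arc length = 1 + 4 + 5 + 2 = 12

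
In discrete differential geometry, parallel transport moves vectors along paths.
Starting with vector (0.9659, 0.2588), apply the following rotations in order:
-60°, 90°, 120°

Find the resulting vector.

Total rotation: (-60°) + 90° + 120° = 150°. Final vector: (-0.9659, 0.2588)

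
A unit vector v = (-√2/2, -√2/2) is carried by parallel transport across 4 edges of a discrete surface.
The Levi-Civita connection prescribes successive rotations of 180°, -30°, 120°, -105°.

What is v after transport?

Total rotation: 180° + (-30°) + 120° + (-105°) = 165°. Final vector: (0.8660, 0.5000)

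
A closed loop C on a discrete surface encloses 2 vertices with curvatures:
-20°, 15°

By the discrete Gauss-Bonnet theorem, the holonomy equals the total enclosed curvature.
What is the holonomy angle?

Holonomy = total enclosed curvature = (-20°) + 15° = -5°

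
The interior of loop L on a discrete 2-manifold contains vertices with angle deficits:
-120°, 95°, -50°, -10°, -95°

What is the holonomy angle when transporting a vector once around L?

Holonomy = total enclosed curvature = (-120°) + 95° + (-50°) + (-10°) + (-95°) = -180°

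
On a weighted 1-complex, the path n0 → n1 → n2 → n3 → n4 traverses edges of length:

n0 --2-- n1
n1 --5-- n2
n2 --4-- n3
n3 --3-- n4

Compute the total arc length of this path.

Arc length = 2 + 5 + 4 + 3 = 14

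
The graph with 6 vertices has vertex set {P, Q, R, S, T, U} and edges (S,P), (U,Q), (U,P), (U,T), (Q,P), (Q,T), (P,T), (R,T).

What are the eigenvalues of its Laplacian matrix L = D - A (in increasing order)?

Degrees: deg(P) = 4, deg(Q) = 3, deg(R) = 1, deg(S) = 1, deg(T) = 4, deg(U) = 3.
L = D − A with rows/columns ordered (P, Q, R, S, T, U):
  [ 4, -1,  0, -1, -1, -1]
  [-1,  3,  0,  0, -1, -1]
  [ 0,  0,  1,  0, -1,  0]
  [-1,  0,  0,  1,  0,  0]
  [-1, -1, -1,  0,  4, -1]
  [-1, -1,  0,  0, -1,  3]
Characteristic polynomial: det(λI − L) = λ(λ² − 6λ + 4)(λ² − 6λ + 6)(λ − 4).
Roots: λ = 0; (λ² − 6λ + 4) = 0 ⇒ λ = 3 ± √5 ≈ 0.7639, 5.2361; (λ² − 6λ + 6) = 0 ⇒ λ = 3 ± √3 ≈ 1.2679, 4.7321; (λ − 4) = 0 ⇒ λ = 4.
(Check: the roots sum (with multiplicity) to 16, matching trace L = Σdeg = 2·8 = 16.)
Laplacian eigenvalues (increasing order): [0.0, 0.7639, 1.2679, 4.0, 4.7321, 5.2361]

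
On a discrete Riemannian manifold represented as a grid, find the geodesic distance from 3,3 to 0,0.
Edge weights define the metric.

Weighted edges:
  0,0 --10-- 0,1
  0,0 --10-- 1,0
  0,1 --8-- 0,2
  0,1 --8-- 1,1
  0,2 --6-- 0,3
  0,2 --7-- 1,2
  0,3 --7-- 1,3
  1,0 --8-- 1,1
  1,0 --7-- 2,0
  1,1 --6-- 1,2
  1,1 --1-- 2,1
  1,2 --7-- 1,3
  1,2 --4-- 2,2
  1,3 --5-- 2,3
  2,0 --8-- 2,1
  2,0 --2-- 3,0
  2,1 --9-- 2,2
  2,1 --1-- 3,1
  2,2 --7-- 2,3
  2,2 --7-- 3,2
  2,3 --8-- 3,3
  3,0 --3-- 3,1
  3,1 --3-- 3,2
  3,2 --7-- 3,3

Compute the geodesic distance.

Shortest path: 3,3 → 3,2 → 3,1 → 2,1 → 1,1 → 0,1 → 0,0, total weight = 30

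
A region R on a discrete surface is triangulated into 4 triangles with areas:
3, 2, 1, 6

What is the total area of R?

3 + 2 + 1 + 6 = 12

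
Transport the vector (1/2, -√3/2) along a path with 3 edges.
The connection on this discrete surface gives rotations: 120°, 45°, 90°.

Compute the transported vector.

Total rotation: 120° + 45° + 90° = 255° ≡ -105° (mod 360°). Final vector: (-0.9659, -0.2588)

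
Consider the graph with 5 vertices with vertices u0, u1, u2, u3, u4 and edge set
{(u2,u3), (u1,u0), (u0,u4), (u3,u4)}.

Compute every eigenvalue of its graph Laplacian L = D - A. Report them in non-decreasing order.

Degrees: deg(u0) = 2, deg(u1) = 1, deg(u2) = 1, deg(u3) = 2, deg(u4) = 2.
L = D − A with rows/columns ordered (u0, u1, u2, u3, u4):
  [ 2, -1,  0,  0, -1]
  [-1,  1,  0,  0,  0]
  [ 0,  0,  1, -1,  0]
  [ 0,  0, -1,  2, -1]
  [-1,  0,  0, -1,  2]
Characteristic polynomial: det(λI − L) = λ(λ² − 3λ + 1)(λ² − 5λ + 5).
Roots: λ = 0; (λ² − 3λ + 1) = 0 ⇒ λ = (3 ± √5)/2 ≈ 0.382, 2.618; (λ² − 5λ + 5) = 0 ⇒ λ = (5 ± √5)/2 ≈ 1.382, 3.618.
(Check: the roots sum (with multiplicity) to 8, matching trace L = Σdeg = 2·4 = 8.)
Laplacian eigenvalues (increasing order): [0.0, 0.382, 1.382, 2.618, 3.618]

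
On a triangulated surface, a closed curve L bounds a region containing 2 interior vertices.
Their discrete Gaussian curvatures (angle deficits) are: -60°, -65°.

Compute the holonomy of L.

Holonomy = total enclosed curvature = (-60°) + (-65°) = -125°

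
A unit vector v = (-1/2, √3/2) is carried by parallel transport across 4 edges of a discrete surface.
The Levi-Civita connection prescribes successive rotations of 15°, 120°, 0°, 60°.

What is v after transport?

Total rotation: 15° + 120° + 0° + 60° = 195° ≡ -165° (mod 360°). Final vector: (0.7071, -0.7071)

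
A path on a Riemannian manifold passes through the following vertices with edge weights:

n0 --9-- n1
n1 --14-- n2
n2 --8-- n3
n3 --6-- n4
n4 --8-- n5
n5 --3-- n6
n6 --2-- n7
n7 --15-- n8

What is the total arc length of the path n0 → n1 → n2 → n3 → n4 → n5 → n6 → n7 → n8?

Arc length = 9 + 14 + 8 + 6 + 8 + 3 + 2 + 15 = 65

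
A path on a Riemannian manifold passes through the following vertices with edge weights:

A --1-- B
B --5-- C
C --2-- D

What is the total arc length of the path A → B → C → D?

Arc length = 1 + 5 + 2 = 8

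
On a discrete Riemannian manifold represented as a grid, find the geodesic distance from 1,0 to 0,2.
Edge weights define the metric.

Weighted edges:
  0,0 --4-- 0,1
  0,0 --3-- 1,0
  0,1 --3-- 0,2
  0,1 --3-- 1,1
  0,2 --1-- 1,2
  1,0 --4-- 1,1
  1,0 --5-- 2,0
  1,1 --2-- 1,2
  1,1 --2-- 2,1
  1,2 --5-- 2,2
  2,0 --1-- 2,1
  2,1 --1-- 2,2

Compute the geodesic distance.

Shortest path: 1,0 → 1,1 → 1,2 → 0,2, total weight = 7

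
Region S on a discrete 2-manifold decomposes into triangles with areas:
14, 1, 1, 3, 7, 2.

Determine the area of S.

14 + 1 + 1 + 3 + 7 + 2 = 28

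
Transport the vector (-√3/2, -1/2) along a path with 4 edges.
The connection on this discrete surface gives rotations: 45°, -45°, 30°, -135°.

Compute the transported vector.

Total rotation: 45° + (-45°) + 30° + (-135°) = -105°. Final vector: (-0.2588, 0.9659)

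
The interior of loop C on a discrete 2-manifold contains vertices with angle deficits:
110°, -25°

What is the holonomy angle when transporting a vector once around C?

Holonomy = total enclosed curvature = 110° + (-25°) = 85°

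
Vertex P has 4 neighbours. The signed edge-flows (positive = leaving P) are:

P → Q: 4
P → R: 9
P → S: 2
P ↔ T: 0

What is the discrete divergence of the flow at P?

Divergence = sum of outgoing flows = 4 + 9 + 2 + 0 = 15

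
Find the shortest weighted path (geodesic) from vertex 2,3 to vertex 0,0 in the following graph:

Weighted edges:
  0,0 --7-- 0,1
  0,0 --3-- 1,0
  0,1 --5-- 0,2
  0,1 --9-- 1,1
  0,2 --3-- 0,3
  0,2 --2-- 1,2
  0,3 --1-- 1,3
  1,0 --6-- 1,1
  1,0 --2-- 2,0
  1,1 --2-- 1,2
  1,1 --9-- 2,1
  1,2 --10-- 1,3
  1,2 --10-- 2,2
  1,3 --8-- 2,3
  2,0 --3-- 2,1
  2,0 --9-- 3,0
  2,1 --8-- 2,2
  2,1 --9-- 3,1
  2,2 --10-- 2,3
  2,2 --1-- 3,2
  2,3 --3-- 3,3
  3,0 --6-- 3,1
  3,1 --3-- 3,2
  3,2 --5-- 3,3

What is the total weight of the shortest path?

Shortest path: 2,3 → 1,3 → 0,3 → 0,2 → 0,1 → 0,0, total weight = 24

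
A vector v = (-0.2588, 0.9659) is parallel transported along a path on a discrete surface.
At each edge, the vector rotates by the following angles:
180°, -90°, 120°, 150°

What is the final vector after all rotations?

Total rotation: 180° + (-90°) + 120° + 150° = 360° ≡ 0° (mod 360°). Final vector: (-0.2588, 0.9659)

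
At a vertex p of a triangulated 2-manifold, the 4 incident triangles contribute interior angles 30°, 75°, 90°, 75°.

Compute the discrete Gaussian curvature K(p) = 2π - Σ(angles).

Sum of angles = 270°. K = 360° - 270° = 90° = π/2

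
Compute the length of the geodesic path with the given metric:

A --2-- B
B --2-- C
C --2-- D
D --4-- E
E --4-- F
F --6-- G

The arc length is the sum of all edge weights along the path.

Arc length = 2 + 2 + 2 + 4 + 4 + 6 = 20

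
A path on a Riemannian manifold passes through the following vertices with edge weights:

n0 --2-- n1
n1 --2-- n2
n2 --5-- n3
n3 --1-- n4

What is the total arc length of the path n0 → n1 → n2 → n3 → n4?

Arc length = 2 + 2 + 5 + 1 = 10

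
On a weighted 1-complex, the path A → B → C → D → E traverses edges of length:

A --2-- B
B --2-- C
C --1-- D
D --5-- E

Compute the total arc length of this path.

Arc length = 2 + 2 + 1 + 5 = 10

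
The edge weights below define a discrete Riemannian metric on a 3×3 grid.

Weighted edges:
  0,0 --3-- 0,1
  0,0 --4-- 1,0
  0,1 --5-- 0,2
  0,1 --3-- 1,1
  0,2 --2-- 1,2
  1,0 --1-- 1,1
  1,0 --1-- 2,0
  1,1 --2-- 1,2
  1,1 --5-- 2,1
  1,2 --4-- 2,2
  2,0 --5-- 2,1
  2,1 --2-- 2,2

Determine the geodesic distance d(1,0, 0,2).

Shortest path: 1,0 → 1,1 → 1,2 → 0,2, total weight = 5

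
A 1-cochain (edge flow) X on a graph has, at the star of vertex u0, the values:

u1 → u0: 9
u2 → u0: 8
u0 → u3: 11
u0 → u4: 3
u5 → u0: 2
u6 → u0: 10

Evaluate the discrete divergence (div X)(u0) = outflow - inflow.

Divergence = sum of outgoing flows = (-9) + (-8) + 11 + 3 + (-2) + (-10) = -15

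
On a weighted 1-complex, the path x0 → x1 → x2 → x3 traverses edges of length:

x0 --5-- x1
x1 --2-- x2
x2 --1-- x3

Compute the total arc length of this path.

Arc length = 5 + 2 + 1 = 8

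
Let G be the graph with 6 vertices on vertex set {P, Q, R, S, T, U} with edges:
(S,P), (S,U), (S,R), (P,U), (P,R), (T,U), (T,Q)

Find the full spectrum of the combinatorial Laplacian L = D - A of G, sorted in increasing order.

Degrees: deg(P) = 3, deg(Q) = 1, deg(R) = 2, deg(S) = 3, deg(T) = 2, deg(U) = 3.
L = D − A with rows/columns ordered (P, Q, R, S, T, U):
  [ 3,  0, -1, -1,  0, -1]
  [ 0,  1,  0,  0, -1,  0]
  [-1,  0,  2, -1,  0,  0]
  [-1,  0, -1,  3,  0, -1]
  [ 0, -1,  0,  0,  2, -1]
  [-1,  0,  0, -1, -1,  3]
Characteristic polynomial: det(λI − L) = λ(λ² − 5λ + 2)(λ − 2)(λ − 3)(λ − 4).
Roots: λ = 0; (λ² − 5λ + 2) = 0 ⇒ λ = (5 ± √17)/2 ≈ 0.4384, 4.5616; (λ − 2) = 0 ⇒ λ = 2; (λ − 3) = 0 ⇒ λ = 3; (λ − 4) = 0 ⇒ λ = 4.
(Check: the roots sum (with multiplicity) to 14, matching trace L = Σdeg = 2·7 = 14.)
Laplacian eigenvalues (increasing order): [0.0, 0.4384, 2.0, 3.0, 4.0, 4.5616]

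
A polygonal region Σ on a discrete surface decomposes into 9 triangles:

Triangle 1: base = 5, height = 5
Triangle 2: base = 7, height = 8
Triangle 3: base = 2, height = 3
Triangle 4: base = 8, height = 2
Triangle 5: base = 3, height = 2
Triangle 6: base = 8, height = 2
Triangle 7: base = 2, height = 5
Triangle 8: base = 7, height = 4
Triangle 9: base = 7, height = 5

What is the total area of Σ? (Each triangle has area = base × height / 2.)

(1/2)×5×5 + (1/2)×7×8 + (1/2)×2×3 + (1/2)×8×2 + (1/2)×3×2 + (1/2)×8×2 + (1/2)×2×5 + (1/2)×7×4 + (1/2)×7×5 = 99.0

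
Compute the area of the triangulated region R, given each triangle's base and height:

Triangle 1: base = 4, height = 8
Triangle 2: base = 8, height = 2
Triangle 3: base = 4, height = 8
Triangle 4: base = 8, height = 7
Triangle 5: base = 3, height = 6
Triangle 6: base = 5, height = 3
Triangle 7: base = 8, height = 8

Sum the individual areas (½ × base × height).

(1/2)×4×8 + (1/2)×8×2 + (1/2)×4×8 + (1/2)×8×7 + (1/2)×3×6 + (1/2)×5×3 + (1/2)×8×8 = 116.5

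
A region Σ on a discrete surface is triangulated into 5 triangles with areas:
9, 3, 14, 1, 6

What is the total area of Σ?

9 + 3 + 14 + 1 + 6 = 33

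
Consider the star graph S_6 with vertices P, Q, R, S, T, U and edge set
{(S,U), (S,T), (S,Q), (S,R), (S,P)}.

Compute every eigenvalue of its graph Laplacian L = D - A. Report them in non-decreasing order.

The star S_6 is the complete bipartite graph K_{1,5} (one hub of degree 5, 5 leaves of degree 1). The Laplacian spectrum of K_{p,q} is 0, p (multiplicity q−1), q (multiplicity p−1), p+q. With p = 1, q = 5: 0 once, 1 with multiplicity 4, and 6 once. (Check: trace L = sum of degrees = 10 = 4·1 + 6.)
Laplacian eigenvalues (increasing order): [0.0, 1.0, 1.0, 1.0, 1.0, 6.0]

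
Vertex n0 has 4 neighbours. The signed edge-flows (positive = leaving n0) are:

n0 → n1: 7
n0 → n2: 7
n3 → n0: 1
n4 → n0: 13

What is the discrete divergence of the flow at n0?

Divergence = sum of outgoing flows = 7 + 7 + (-1) + (-13) = 0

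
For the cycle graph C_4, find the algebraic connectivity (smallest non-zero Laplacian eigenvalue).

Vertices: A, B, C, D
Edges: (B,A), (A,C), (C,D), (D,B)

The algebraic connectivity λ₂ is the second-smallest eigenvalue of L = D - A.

The cycle graph C_n has Laplacian eigenvalues λ_k = 2 − 2cos(2πk/n), k = 0, 1, …, n−1. Here n = 4:
k=0: 2 − 2cos(0) = 0.0; k=1: 2 − 2cos(π/2) = 2.0; k=2: 2 − 2cos(π) = 4.0; k=3: 2 − 2cos(3π/2) = 2.0.
Laplacian eigenvalues: [0.0, 2.0, 2.0, 4.0]. Algebraic connectivity (smallest non-zero eigenvalue) = 2.0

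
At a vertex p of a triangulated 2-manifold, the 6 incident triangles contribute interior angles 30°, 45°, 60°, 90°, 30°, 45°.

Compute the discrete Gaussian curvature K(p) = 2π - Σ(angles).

Sum of angles = 300°. K = 360° - 300° = 60° = π/3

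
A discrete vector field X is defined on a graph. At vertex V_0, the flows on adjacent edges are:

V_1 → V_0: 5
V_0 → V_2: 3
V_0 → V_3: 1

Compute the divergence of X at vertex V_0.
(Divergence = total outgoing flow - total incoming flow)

Divergence = sum of outgoing flows = (-5) + 3 + 1 = -1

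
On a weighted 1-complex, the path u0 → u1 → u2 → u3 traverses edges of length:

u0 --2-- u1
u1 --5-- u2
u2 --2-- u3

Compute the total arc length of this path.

Arc length = 2 + 5 + 2 = 9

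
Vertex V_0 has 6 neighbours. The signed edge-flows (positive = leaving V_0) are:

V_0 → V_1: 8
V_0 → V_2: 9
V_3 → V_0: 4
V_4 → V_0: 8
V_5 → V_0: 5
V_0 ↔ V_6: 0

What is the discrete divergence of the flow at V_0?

Divergence = sum of outgoing flows = 8 + 9 + (-4) + (-8) + (-5) + 0 = 0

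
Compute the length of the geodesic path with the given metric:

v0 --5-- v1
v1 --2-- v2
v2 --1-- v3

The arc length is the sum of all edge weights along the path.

Arc length = 5 + 2 + 1 = 8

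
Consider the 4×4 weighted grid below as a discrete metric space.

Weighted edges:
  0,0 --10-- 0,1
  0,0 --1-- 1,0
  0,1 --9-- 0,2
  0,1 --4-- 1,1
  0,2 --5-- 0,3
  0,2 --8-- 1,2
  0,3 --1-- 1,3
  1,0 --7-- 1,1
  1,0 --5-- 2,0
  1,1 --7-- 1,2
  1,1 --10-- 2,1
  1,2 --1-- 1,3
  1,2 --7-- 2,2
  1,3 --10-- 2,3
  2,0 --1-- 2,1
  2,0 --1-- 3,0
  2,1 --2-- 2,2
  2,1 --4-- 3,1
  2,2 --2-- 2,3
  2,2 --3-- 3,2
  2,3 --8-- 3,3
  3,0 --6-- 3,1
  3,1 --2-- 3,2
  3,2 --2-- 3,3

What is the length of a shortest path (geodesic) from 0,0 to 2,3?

Shortest path: 0,0 → 1,0 → 2,0 → 2,1 → 2,2 → 2,3, total weight = 11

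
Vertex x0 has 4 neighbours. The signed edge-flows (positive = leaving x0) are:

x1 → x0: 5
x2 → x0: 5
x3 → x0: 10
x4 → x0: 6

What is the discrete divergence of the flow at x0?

Divergence = sum of outgoing flows = (-5) + (-5) + (-10) + (-6) = -26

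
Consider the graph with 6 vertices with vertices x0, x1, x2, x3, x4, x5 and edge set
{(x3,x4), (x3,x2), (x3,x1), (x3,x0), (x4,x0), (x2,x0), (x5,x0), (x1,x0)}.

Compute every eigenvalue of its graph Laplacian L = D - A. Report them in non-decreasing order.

Degrees: deg(x0) = 5, deg(x1) = 2, deg(x2) = 2, deg(x3) = 4, deg(x4) = 2, deg(x5) = 1.
L = D − A with rows/columns ordered (x0, x1, x2, x3, x4, x5):
  [ 5, -1, -1, -1, -1, -1]
  [-1,  2,  0, -1,  0,  0]
  [-1,  0,  2, -1,  0,  0]
  [-1, -1, -1,  4, -1,  0]
  [-1,  0,  0, -1,  2,  0]
  [-1,  0,  0,  0,  0,  1]
Characteristic polynomial: det(λI − L) = λ(λ − 1)(λ − 2)²(λ − 5)(λ − 6).
Roots: λ = 0; (λ − 1) = 0 ⇒ λ = 1; (λ − 2) = 0 ⇒ λ = 2 (multiplicity 2); (λ − 5) = 0 ⇒ λ = 5; (λ − 6) = 0 ⇒ λ = 6.
(Check: the roots sum (with multiplicity) to 16, matching trace L = Σdeg = 2·8 = 16.)
Laplacian eigenvalues (increasing order): [0.0, 1.0, 2.0, 2.0, 5.0, 6.0]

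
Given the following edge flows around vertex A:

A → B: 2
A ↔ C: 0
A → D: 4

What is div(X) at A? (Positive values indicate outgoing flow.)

Divergence = sum of outgoing flows = 2 + 0 + 4 = 6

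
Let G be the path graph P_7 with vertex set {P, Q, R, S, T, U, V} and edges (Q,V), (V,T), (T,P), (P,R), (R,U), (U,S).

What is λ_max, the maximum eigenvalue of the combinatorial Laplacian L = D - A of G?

The path graph P_n has Laplacian eigenvalues λ_k = 2 − 2cos(kπ/n), k = 0, 1, …, n−1. Here n = 7:
k=0: 2 − 2cos(0) = 0.0; k=1: 2 − 2cos(π/7) = 0.1981; k=2: 2 − 2cos(2π/7) = 0.753; k=3: 2 − 2cos(3π/7) = 1.555; k=4: 2 − 2cos(4π/7) = 2.445; k=5: 2 − 2cos(5π/7) = 3.247; k=6: 2 − 2cos(6π/7) = 3.8019.
Laplacian eigenvalues: [0.0, 0.1981, 0.753, 1.555, 2.445, 3.247, 3.8019]. Largest eigenvalue (spectral radius) = 3.8019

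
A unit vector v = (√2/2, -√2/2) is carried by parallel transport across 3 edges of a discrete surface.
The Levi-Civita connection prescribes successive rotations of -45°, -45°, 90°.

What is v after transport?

Total rotation: (-45°) + (-45°) + 90° = 0°. Final vector: (0.7071, -0.7071)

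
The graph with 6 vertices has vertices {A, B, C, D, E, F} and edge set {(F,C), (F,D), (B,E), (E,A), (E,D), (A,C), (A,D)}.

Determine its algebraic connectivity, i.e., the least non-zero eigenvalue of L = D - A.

Degrees: deg(A) = 3, deg(B) = 1, deg(C) = 2, deg(D) = 3, deg(E) = 3, deg(F) = 2.
L = D − A with rows/columns ordered (A, B, C, D, E, F):
  [ 3,  0, -1, -1, -1,  0]
  [ 0,  1,  0,  0, -1,  0]
  [-1,  0,  2,  0,  0, -1]
  [-1,  0,  0,  3, -1, -1]
  [-1, -1,  0, -1,  3,  0]
  [ 0,  0, -1, -1,  0,  2]
Characteristic polynomial: det(λI − L) = λ(λ² − 5λ + 3)(λ − 2)(λ² − 7λ + 11).
Roots: λ = 0; (λ² − 5λ + 3) = 0 ⇒ λ = (5 ± √13)/2 ≈ 0.6972, 4.3028; (λ − 2) = 0 ⇒ λ = 2; (λ² − 7λ + 11) = 0 ⇒ λ = (7 ± √5)/2 ≈ 2.382, 4.618.
(Check: the roots sum (with multiplicity) to 14, matching trace L = Σdeg = 2·7 = 14.)
Laplacian eigenvalues: [0.0, 0.6972, 2.0, 2.382, 4.3028, 4.618]. Algebraic connectivity (smallest non-zero eigenvalue) = 0.6972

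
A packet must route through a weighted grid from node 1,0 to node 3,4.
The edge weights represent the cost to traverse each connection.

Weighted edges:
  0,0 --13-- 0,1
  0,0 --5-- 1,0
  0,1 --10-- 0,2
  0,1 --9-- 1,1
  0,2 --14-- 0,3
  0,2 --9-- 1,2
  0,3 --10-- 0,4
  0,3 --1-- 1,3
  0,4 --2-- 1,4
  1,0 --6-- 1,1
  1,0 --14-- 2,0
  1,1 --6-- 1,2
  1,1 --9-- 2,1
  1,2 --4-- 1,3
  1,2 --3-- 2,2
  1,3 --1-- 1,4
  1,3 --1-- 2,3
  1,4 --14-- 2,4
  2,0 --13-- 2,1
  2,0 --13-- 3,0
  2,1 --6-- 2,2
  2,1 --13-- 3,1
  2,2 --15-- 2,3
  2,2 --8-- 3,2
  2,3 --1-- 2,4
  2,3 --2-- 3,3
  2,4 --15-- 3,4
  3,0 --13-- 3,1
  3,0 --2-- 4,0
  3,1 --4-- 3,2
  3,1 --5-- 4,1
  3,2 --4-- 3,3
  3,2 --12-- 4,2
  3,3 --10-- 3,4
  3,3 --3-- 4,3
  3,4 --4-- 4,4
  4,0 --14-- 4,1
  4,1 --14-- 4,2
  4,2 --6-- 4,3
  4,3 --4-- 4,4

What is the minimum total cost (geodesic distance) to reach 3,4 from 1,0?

Shortest path: 1,0 → 1,1 → 1,2 → 1,3 → 2,3 → 3,3 → 3,4, total weight = 29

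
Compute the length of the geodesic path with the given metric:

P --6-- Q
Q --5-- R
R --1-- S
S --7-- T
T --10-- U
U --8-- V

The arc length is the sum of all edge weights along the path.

Arc length = 6 + 5 + 1 + 7 + 10 + 8 = 37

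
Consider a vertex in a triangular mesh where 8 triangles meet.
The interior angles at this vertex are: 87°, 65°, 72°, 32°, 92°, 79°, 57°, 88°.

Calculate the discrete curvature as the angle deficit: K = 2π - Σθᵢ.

Sum of angles = 572°. K = 360° - 572° = -212° = -53π/45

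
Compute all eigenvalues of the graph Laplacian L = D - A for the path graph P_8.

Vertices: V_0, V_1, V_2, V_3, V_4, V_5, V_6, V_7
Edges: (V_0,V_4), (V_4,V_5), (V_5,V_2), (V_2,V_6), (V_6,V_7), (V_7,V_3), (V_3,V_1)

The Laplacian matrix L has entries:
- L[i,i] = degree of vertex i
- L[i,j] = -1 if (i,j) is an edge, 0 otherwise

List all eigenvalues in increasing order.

The path graph P_n has Laplacian eigenvalues λ_k = 2 − 2cos(kπ/n), k = 0, 1, …, n−1. Here n = 8:
k=0: 2 − 2cos(0) = 0.0; k=1: 2 − 2cos(π/8) = 0.1522; k=2: 2 − 2cos(π/4) = 0.5858; k=3: 2 − 2cos(3π/8) = 1.2346; k=4: 2 − 2cos(π/2) = 2.0; k=5: 2 − 2cos(5π/8) = 2.7654; k=6: 2 − 2cos(3π/4) = 3.4142; k=7: 2 − 2cos(7π/8) = 3.8478.
Laplacian eigenvalues (increasing order): [0.0, 0.1522, 0.5858, 1.2346, 2.0, 2.7654, 3.4142, 3.8478]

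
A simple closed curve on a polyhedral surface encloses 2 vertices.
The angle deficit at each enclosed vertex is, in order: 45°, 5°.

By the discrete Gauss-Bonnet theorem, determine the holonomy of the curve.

Holonomy = total enclosed curvature = 45° + 5° = 50°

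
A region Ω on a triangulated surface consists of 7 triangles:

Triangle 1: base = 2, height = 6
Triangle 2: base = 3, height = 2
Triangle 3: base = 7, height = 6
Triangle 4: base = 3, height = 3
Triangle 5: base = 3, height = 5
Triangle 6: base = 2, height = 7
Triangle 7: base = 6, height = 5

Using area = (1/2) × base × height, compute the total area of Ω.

(1/2)×2×6 + (1/2)×3×2 + (1/2)×7×6 + (1/2)×3×3 + (1/2)×3×5 + (1/2)×2×7 + (1/2)×6×5 = 64.0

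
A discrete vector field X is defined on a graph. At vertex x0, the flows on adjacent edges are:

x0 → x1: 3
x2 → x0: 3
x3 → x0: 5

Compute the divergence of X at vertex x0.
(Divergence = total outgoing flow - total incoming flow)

Divergence = sum of outgoing flows = 3 + (-3) + (-5) = -5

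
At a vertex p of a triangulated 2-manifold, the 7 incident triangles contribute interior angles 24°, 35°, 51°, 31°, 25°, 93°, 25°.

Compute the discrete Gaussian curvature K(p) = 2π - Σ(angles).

Sum of angles = 284°. K = 360° - 284° = 76° = 19π/45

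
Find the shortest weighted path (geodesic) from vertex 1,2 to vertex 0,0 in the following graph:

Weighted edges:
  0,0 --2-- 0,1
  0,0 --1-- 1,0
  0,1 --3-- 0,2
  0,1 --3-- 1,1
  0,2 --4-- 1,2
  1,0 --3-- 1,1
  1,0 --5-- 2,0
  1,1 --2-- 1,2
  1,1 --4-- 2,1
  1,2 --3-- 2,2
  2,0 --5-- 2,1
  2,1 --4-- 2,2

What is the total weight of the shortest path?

Shortest path: 1,2 → 1,1 → 1,0 → 0,0, total weight = 6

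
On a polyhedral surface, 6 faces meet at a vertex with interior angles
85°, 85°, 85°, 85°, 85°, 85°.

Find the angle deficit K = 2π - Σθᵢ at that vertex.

Sum of angles = 510°. K = 360° - 510° = -150° = -5π/6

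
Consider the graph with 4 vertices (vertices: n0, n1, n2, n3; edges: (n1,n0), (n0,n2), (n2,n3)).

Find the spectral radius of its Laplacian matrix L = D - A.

Degrees: deg(n0) = 2, deg(n1) = 1, deg(n2) = 2, deg(n3) = 1.
L = D − A with rows/columns ordered (n0, n1, n2, n3):
  [ 2, -1, -1,  0]
  [-1,  1,  0,  0]
  [-1,  0,  2, -1]
  [ 0,  0, -1,  1]
Characteristic polynomial: det(λI − L) = λ(λ² − 4λ + 2)(λ − 2).
Roots: λ = 0; (λ² − 4λ + 2) = 0 ⇒ λ = 2 ± √2 ≈ 0.5858, 3.4142; (λ − 2) = 0 ⇒ λ = 2.
(Check: the roots sum (with multiplicity) to 6, matching trace L = Σdeg = 2·3 = 6.)
Laplacian eigenvalues: [0.0, 0.5858, 2.0, 3.4142]. Largest eigenvalue (spectral radius) = 3.4142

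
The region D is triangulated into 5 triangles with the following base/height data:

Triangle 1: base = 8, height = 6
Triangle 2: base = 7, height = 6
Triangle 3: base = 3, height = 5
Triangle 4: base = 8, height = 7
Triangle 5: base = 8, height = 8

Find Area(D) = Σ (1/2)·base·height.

(1/2)×8×6 + (1/2)×7×6 + (1/2)×3×5 + (1/2)×8×7 + (1/2)×8×8 = 112.5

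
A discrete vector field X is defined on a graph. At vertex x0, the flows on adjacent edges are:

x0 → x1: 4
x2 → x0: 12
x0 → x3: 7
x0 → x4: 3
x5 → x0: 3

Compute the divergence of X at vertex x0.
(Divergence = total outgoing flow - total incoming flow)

Divergence = sum of outgoing flows = 4 + (-12) + 7 + 3 + (-3) = -1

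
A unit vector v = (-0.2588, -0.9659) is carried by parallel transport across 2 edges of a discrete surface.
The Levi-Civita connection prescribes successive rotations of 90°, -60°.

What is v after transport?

Total rotation: 90° + (-60°) = 30°. Final vector: (0.2588, -0.9659)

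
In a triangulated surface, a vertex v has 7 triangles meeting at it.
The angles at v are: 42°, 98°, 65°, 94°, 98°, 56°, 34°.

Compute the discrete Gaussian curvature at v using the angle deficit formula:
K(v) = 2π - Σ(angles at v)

Sum of angles = 487°. K = 360° - 487° = -127° = -127π/180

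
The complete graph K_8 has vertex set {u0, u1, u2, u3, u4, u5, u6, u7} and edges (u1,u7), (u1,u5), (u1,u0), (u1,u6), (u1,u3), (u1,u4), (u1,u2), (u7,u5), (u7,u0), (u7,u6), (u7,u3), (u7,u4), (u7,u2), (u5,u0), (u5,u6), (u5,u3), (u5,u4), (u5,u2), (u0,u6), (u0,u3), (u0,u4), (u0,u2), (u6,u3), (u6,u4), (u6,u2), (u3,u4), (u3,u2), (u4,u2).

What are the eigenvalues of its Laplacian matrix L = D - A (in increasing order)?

For the complete graph K_n, L = nI − J (J = all-ones matrix). J has eigenvalues n (once, eigenvector 𝟙) and 0 (multiplicity n−1), so L has eigenvalues 0 (once) and n (multiplicity n−1). Here n = 8: eigenvalue 0 once and 8 with multiplicity 7.
Laplacian eigenvalues (increasing order): [0.0, 8.0, 8.0, 8.0, 8.0, 8.0, 8.0, 8.0]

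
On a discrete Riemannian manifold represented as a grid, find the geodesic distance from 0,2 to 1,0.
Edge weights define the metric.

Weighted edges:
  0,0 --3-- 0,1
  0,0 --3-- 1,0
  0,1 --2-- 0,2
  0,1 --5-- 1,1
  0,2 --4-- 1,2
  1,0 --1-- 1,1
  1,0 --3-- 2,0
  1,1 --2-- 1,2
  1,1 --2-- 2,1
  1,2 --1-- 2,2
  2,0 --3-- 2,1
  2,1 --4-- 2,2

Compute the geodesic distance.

Shortest path: 0,2 → 1,2 → 1,1 → 1,0, total weight = 7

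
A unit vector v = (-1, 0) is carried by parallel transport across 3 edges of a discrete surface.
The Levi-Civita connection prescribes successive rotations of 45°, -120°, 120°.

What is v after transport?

Total rotation: 45° + (-120°) + 120° = 45°. Final vector: (-0.7071, -0.7071)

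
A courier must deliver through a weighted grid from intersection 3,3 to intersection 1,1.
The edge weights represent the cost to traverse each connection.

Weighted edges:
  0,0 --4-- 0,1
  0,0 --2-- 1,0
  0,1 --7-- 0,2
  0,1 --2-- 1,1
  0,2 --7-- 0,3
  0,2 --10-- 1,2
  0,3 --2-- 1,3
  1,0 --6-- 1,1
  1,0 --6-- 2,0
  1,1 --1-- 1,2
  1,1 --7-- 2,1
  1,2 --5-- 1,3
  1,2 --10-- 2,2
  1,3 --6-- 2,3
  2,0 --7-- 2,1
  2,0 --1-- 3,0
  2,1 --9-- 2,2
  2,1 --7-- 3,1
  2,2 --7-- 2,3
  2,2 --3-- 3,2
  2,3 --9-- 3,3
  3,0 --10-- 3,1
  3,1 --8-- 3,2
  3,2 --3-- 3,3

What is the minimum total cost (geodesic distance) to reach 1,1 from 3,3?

Shortest path: 3,3 → 3,2 → 2,2 → 1,2 → 1,1, total weight = 17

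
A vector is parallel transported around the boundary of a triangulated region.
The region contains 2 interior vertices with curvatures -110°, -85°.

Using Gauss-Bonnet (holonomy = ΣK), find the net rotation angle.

Holonomy = total enclosed curvature = (-110°) + (-85°) = -195°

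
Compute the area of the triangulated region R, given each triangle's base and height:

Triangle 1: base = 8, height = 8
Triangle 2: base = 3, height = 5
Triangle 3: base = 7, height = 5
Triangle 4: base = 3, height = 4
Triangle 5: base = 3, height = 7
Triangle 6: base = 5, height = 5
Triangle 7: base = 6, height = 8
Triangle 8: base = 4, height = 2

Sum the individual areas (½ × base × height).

(1/2)×8×8 + (1/2)×3×5 + (1/2)×7×5 + (1/2)×3×4 + (1/2)×3×7 + (1/2)×5×5 + (1/2)×6×8 + (1/2)×4×2 = 114.0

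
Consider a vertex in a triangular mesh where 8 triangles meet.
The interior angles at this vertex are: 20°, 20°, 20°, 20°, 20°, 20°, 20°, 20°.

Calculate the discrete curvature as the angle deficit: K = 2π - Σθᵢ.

Sum of angles = 160°. K = 360° - 160° = 200° = 10π/9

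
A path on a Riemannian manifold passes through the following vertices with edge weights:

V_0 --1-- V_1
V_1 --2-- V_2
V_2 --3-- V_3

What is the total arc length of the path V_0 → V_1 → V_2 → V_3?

Arc length = 1 + 2 + 3 = 6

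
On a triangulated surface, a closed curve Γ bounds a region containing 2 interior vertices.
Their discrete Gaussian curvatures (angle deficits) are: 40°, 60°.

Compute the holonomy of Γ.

Holonomy = total enclosed curvature = 40° + 60° = 100°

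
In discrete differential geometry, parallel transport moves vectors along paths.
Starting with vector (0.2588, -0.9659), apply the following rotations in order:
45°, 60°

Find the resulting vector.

Total rotation: 45° + 60° = 105°. Final vector: (0.8660, 0.5000)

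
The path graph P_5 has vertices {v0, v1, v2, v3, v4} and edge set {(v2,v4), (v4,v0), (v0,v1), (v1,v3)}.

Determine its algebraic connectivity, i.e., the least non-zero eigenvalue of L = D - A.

The path graph P_n has Laplacian eigenvalues λ_k = 2 − 2cos(kπ/n), k = 0, 1, …, n−1. Here n = 5:
k=0: 2 − 2cos(0) = 0.0; k=1: 2 − 2cos(π/5) = 0.382; k=2: 2 − 2cos(2π/5) = 1.382; k=3: 2 − 2cos(3π/5) = 2.618; k=4: 2 − 2cos(4π/5) = 3.618.
Laplacian eigenvalues: [0.0, 0.382, 1.382, 2.618, 3.618]. Algebraic connectivity (smallest non-zero eigenvalue) = 0.382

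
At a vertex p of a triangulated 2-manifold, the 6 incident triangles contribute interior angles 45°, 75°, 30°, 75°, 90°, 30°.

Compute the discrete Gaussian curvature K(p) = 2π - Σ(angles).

Sum of angles = 345°. K = 360° - 345° = 15°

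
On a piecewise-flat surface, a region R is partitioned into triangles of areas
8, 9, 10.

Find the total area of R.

8 + 9 + 10 = 27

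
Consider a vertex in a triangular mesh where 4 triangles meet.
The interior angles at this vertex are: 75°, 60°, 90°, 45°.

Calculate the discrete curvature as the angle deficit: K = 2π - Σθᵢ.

Sum of angles = 270°. K = 360° - 270° = 90° = π/2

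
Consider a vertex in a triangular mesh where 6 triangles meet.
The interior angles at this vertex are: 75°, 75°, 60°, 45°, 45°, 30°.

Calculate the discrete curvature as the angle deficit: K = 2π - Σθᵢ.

Sum of angles = 330°. K = 360° - 330° = 30° = π/6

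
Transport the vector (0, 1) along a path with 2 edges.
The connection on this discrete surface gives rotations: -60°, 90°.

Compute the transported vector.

Total rotation: (-60°) + 90° = 30°. Final vector: (-0.5000, 0.8660)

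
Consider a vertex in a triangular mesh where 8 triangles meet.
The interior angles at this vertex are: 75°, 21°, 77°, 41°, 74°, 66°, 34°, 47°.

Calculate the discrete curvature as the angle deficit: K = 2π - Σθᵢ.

Sum of angles = 435°. K = 360° - 435° = -75° = -5π/12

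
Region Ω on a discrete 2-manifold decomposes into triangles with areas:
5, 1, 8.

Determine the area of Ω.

5 + 1 + 8 = 14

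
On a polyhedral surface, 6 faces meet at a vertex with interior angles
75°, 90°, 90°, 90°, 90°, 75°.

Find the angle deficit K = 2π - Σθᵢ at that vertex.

Sum of angles = 510°. K = 360° - 510° = -150°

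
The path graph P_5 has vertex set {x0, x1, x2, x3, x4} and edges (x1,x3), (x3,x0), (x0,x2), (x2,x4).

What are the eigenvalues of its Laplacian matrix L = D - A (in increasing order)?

The path graph P_n has Laplacian eigenvalues λ_k = 2 − 2cos(kπ/n), k = 0, 1, …, n−1. Here n = 5:
k=0: 2 − 2cos(0) = 0.0; k=1: 2 − 2cos(π/5) = 0.382; k=2: 2 − 2cos(2π/5) = 1.382; k=3: 2 − 2cos(3π/5) = 2.618; k=4: 2 − 2cos(4π/5) = 3.618.
Laplacian eigenvalues (increasing order): [0.0, 0.382, 1.382, 2.618, 3.618]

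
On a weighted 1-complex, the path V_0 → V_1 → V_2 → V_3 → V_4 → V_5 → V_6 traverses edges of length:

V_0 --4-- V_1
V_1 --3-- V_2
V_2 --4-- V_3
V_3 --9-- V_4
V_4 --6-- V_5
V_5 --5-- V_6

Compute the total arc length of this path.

Arc length = 4 + 3 + 4 + 9 + 6 + 5 = 31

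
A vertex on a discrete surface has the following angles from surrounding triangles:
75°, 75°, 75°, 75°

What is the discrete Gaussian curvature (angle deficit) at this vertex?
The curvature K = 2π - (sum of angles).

Sum of angles = 300°. K = 360° - 300° = 60°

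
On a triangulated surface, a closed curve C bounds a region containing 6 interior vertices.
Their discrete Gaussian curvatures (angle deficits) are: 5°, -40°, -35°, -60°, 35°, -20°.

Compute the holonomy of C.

Holonomy = total enclosed curvature = 5° + (-40°) + (-35°) + (-60°) + 35° + (-20°) = -115°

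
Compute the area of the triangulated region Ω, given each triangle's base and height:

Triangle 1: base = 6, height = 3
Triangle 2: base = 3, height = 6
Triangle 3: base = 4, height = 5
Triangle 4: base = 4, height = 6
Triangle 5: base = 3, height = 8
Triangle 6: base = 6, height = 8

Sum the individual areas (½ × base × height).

(1/2)×6×3 + (1/2)×3×6 + (1/2)×4×5 + (1/2)×4×6 + (1/2)×3×8 + (1/2)×6×8 = 76.0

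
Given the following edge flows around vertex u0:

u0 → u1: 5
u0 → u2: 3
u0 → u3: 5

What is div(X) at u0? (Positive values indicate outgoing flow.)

Divergence = sum of outgoing flows = 5 + 3 + 5 = 13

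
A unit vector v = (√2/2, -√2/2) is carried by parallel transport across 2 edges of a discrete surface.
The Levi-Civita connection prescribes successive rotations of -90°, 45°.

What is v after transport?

Total rotation: (-90°) + 45° = -45°. Final vector: (0, -1)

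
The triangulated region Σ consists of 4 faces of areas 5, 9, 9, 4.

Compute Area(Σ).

5 + 9 + 9 + 4 = 27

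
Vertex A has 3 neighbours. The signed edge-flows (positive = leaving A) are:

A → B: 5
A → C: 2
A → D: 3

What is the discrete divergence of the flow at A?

Divergence = sum of outgoing flows = 5 + 2 + 3 = 10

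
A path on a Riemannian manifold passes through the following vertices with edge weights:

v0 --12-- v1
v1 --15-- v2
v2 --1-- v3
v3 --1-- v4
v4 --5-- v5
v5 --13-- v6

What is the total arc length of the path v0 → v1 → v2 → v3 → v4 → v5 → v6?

Arc length = 12 + 15 + 1 + 1 + 5 + 13 = 47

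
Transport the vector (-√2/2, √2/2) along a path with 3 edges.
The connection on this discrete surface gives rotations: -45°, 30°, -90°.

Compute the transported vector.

Total rotation: (-45°) + 30° + (-90°) = -105°. Final vector: (0.8660, 0.5000)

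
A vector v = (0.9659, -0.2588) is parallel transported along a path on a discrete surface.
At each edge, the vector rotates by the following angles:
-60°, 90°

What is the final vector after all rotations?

Total rotation: (-60°) + 90° = 30°. Final vector: (0.9659, 0.2588)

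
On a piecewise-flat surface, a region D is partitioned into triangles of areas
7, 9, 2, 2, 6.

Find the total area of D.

7 + 9 + 2 + 2 + 6 = 26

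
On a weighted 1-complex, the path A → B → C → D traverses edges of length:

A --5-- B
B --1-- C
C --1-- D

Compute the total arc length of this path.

Arc length = 5 + 1 + 1 = 7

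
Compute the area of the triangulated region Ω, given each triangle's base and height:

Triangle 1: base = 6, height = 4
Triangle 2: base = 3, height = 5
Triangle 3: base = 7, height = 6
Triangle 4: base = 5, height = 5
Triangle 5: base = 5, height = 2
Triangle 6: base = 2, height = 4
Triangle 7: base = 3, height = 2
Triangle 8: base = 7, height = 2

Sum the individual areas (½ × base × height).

(1/2)×6×4 + (1/2)×3×5 + (1/2)×7×6 + (1/2)×5×5 + (1/2)×5×2 + (1/2)×2×4 + (1/2)×3×2 + (1/2)×7×2 = 72.0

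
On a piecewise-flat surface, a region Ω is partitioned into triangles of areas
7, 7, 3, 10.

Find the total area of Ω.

7 + 7 + 3 + 10 = 27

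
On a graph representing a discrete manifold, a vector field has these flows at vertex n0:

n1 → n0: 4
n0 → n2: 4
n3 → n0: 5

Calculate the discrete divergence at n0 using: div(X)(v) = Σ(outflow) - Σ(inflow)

Divergence = sum of outgoing flows = (-4) + 4 + (-5) = -5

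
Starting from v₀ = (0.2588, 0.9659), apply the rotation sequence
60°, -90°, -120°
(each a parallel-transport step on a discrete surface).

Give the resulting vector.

Total rotation: 60° + (-90°) + (-120°) = -150°. Final vector: (0.2588, -0.9659)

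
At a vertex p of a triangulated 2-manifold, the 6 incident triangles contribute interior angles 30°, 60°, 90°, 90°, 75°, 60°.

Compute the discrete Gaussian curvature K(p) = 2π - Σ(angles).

Sum of angles = 405°. K = 360° - 405° = -45° = -π/4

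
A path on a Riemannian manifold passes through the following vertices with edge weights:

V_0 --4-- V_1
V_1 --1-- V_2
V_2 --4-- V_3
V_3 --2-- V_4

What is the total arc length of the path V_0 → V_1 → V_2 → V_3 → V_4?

Arc length = 4 + 1 + 4 + 2 = 11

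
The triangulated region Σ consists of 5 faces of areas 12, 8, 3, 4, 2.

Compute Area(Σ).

12 + 8 + 3 + 4 + 2 = 29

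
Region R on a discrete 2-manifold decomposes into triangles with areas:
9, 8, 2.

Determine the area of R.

9 + 8 + 2 = 19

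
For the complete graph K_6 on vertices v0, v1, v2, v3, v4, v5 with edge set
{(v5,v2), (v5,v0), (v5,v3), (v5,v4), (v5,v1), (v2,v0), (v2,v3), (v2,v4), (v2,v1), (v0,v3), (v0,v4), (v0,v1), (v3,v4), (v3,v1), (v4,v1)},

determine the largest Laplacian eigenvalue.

For the complete graph K_n, L = nI − J (J = all-ones matrix). J has eigenvalues n (once, eigenvector 𝟙) and 0 (multiplicity n−1), so L has eigenvalues 0 (once) and n (multiplicity n−1). Here n = 6: eigenvalue 0 once and 6 with multiplicity 5.
Laplacian eigenvalues: [0.0, 6.0, 6.0, 6.0, 6.0, 6.0]. Largest eigenvalue (spectral radius) = 6.0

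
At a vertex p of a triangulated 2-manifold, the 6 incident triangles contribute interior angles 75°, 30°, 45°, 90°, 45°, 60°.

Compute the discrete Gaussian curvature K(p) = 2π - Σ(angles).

Sum of angles = 345°. K = 360° - 345° = 15°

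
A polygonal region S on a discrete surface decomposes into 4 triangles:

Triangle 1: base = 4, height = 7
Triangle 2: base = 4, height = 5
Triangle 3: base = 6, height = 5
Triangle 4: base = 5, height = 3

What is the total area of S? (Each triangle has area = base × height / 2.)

(1/2)×4×7 + (1/2)×4×5 + (1/2)×6×5 + (1/2)×5×3 = 46.5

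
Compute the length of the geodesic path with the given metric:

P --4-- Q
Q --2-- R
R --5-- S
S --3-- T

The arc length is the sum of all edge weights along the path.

Arc length = 4 + 2 + 5 + 3 = 14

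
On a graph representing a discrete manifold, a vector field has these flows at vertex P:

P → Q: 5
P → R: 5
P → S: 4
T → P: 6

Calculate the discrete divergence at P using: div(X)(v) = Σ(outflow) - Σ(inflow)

Divergence = sum of outgoing flows = 5 + 5 + 4 + (-6) = 8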